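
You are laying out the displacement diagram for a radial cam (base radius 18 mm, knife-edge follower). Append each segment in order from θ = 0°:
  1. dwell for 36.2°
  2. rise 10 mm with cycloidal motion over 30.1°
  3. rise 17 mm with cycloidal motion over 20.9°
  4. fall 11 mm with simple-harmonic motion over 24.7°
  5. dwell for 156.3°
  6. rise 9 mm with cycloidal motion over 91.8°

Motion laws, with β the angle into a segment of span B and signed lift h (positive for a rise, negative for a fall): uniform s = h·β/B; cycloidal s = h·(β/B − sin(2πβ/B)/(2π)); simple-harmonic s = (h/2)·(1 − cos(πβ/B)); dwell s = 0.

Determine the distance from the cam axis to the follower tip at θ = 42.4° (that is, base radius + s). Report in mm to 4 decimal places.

seg 1 [0°–36.2°] dwell: s stays 0.0000
seg 2 [36.2°–66.3°] cycloidal, h=10: θ=42.4° here. β=6.2, B=30.1. 10·(0.2060 − sin(2π·0.2060)/(2π)) = 0.5287 → s = 0.5287
radial distance = base radius + s = 18 + 0.5287 = 18.5287

18.5287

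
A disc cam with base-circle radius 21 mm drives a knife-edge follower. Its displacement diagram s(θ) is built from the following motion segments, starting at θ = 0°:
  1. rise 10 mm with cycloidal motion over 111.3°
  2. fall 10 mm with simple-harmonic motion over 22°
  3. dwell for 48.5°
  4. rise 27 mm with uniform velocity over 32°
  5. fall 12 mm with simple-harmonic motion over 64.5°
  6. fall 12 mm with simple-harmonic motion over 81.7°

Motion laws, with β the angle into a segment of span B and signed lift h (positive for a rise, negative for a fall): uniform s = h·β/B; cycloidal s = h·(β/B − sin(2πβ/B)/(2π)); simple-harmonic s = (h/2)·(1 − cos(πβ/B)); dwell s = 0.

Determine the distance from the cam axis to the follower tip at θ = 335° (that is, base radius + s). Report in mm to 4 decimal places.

seg 1 [0°–111.3°] cycloidal, h=10: full span → s += 10 → s = 10.0000
seg 2 [111.3°–133.3°] simple-harmonic, h=-10: full span → s += -10 → s = 0.0000
seg 3 [133.3°–181.8°] dwell: s stays 0.0000
seg 4 [181.8°–213.8°] uniform, h=27: full span → s += 27 → s = 27.0000
seg 5 [213.8°–278.3°] simple-harmonic, h=-12: full span → s += -12 → s = 15.0000
seg 6 [278.3°–360°] simple-harmonic, h=-12: θ=335° here. β=56.7, B=81.7. -12/2·(1 − cos(π·0.6940)) = -9.4346 → s = 5.5654
radial distance = base radius + s = 21 + 5.5654 = 26.5654

26.5654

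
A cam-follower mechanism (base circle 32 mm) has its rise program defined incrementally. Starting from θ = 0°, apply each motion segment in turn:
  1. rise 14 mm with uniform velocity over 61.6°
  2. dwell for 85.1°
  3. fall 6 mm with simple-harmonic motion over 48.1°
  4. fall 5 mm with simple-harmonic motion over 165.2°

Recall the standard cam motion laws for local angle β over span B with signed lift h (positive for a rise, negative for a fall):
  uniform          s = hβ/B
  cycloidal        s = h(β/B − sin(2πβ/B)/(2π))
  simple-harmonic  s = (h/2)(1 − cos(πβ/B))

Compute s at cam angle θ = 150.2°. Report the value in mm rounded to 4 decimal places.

seg 1 [0°–61.6°] uniform, h=14: full span → s += 14 → s = 14.0000
seg 2 [61.6°–146.7°] dwell: s stays 14.0000
seg 3 [146.7°–194.8°] simple-harmonic, h=-6: θ=150.2° here. β=3.5, B=48.1. -6/2·(1 − cos(π·0.0728)) = -0.0780 → s = 13.9220

13.9220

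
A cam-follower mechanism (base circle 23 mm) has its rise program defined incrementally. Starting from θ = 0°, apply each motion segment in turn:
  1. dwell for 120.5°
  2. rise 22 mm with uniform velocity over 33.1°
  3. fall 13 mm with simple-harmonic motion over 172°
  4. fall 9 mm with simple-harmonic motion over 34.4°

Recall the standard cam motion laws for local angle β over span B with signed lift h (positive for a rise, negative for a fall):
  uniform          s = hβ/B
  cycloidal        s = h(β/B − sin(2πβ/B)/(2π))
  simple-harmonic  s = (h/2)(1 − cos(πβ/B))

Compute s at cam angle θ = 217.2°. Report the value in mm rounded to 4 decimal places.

seg 1 [0°–120.5°] dwell: s stays 0.0000
seg 2 [120.5°–153.6°] uniform, h=22: full span → s += 22 → s = 22.0000
seg 3 [153.6°–325.6°] simple-harmonic, h=-13: θ=217.2° here. β=63.6, B=172. -13/2·(1 − cos(π·0.3698)) = -3.9142 → s = 18.0858

18.0858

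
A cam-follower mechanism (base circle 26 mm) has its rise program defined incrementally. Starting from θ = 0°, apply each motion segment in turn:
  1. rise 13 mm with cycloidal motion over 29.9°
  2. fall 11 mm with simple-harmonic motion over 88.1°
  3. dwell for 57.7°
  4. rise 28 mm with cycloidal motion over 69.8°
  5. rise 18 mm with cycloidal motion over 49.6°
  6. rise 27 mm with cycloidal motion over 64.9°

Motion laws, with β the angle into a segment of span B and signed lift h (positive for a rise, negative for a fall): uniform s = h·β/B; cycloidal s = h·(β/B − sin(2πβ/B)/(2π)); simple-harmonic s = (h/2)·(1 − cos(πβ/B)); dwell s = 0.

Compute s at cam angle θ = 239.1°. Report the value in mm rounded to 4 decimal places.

seg 1 [0°–29.9°] cycloidal, h=13: full span → s += 13 → s = 13.0000
seg 2 [29.9°–118°] simple-harmonic, h=-11: full span → s += -11 → s = 2.0000
seg 3 [118°–175.7°] dwell: s stays 2.0000
seg 4 [175.7°–245.5°] cycloidal, h=28: θ=239.1° here. β=63.4, B=69.8. 28·(0.9083 − sin(2π·0.9083)/(2π)) = 27.8603 → s = 29.8603

29.8603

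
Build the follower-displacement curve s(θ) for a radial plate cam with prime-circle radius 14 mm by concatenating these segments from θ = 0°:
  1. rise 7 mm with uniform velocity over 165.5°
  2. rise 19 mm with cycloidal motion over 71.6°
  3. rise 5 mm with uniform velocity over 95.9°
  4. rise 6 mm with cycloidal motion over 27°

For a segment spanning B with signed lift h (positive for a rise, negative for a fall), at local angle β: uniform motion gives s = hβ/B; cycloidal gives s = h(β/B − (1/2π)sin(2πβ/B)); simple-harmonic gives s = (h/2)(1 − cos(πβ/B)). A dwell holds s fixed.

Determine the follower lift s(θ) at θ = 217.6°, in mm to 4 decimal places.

seg 1 [0°–165.5°] uniform, h=7: full span → s += 7 → s = 7.0000
seg 2 [165.5°–237.1°] cycloidal, h=19: θ=217.6° here. β=52.1, B=71.6. 19·(0.7277 − sin(2π·0.7277)/(2π)) = 16.8196 → s = 23.8196

23.8196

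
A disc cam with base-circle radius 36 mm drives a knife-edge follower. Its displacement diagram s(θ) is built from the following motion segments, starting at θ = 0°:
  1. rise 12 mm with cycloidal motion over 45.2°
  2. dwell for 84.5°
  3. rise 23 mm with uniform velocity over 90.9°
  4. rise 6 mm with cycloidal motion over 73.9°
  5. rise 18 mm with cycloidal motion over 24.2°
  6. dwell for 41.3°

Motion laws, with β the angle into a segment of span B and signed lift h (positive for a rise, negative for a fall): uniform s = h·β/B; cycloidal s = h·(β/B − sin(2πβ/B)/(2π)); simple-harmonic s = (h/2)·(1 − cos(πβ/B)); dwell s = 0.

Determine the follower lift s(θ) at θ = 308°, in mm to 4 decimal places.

seg 1 [0°–45.2°] cycloidal, h=12: full span → s += 12 → s = 12.0000
seg 2 [45.2°–129.7°] dwell: s stays 12.0000
seg 3 [129.7°–220.6°] uniform, h=23: full span → s += 23 → s = 35.0000
seg 4 [220.6°–294.5°] cycloidal, h=6: full span → s += 6 → s = 41.0000
seg 5 [294.5°–318.7°] cycloidal, h=18: θ=308° here. β=13.5, B=24.2. 18·(0.5579 − sin(2π·0.5579)/(2π)) = 11.0599 → s = 52.0599

52.0599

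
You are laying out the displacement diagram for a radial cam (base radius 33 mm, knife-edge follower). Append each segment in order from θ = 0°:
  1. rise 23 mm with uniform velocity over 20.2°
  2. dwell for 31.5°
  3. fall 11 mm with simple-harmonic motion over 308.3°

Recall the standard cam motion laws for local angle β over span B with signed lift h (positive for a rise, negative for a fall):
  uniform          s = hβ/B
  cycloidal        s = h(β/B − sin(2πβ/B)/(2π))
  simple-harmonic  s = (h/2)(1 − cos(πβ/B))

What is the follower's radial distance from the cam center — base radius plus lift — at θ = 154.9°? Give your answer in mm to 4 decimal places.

seg 1 [0°–20.2°] uniform, h=23: full span → s += 23 → s = 23.0000
seg 2 [20.2°–51.7°] dwell: s stays 23.0000
seg 3 [51.7°–360°] simple-harmonic, h=-11: θ=154.9° here. β=103.2, B=308.3. -11/2·(1 − cos(π·0.3347)) = -2.7711 → s = 20.2289
radial distance = base radius + s = 33 + 20.2289 = 53.2289

53.2289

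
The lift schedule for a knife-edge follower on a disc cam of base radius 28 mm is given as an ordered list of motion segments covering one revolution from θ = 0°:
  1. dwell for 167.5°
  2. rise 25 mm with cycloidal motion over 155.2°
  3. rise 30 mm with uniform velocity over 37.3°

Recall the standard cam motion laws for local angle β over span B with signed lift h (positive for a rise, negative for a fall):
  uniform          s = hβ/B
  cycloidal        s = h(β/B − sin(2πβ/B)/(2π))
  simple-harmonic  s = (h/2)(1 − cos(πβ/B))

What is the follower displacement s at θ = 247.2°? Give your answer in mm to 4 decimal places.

seg 1 [0°–167.5°] dwell: s stays 0.0000
seg 2 [167.5°–322.7°] cycloidal, h=25: θ=247.2° here. β=79.7, B=155.2. 25·(0.5135 − sin(2π·0.5135)/(2π)) = 13.1761 → s = 13.1761

13.1761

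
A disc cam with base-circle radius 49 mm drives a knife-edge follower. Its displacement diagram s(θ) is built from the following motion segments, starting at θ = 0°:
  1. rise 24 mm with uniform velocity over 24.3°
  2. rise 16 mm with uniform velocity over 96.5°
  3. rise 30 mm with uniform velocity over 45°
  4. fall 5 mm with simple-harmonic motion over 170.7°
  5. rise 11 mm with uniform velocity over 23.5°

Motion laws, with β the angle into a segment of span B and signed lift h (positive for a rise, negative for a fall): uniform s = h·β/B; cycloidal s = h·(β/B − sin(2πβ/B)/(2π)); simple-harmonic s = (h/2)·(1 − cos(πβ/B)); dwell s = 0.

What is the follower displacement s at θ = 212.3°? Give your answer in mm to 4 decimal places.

seg 1 [0°–24.3°] uniform, h=24: full span → s += 24 → s = 24.0000
seg 2 [24.3°–120.8°] uniform, h=16: full span → s += 16 → s = 40.0000
seg 3 [120.8°–165.8°] uniform, h=30: full span → s += 30 → s = 70.0000
seg 4 [165.8°–336.5°] simple-harmonic, h=-5: θ=212.3° here. β=46.5, B=170.7. -5/2·(1 − cos(π·0.2724)) = -0.8610 → s = 69.1390

69.1390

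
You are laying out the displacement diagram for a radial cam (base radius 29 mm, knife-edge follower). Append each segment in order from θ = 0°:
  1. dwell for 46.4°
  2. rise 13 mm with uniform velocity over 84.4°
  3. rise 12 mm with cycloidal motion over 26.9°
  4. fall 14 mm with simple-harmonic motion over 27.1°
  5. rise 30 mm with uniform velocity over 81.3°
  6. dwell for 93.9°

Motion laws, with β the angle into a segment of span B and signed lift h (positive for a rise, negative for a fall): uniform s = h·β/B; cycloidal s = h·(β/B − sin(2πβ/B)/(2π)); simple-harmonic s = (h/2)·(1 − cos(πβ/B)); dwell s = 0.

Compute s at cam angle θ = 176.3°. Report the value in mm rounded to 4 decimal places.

seg 1 [0°–46.4°] dwell: s stays 0.0000
seg 2 [46.4°–130.8°] uniform, h=13: full span → s += 13 → s = 13.0000
seg 3 [130.8°–157.7°] cycloidal, h=12: full span → s += 12 → s = 25.0000
seg 4 [157.7°–184.8°] simple-harmonic, h=-14: θ=176.3° here. β=18.6, B=27.1. -14/2·(1 − cos(π·0.6863)) = -10.8679 → s = 14.1321

14.1321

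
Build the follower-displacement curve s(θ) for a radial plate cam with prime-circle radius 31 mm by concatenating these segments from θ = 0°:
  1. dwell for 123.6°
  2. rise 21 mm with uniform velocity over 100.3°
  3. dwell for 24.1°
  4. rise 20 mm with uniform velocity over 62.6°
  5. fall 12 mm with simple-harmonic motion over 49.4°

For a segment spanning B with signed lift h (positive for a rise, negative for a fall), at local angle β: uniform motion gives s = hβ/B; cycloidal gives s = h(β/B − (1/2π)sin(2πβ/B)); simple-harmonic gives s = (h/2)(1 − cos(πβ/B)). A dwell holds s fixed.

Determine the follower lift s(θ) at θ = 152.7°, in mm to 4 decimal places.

seg 1 [0°–123.6°] dwell: s stays 0.0000
seg 2 [123.6°–223.9°] uniform, h=21: θ=152.7° here. β=29.1, B=100.3. 21·29.1/100.3 = 6.0927 → s = 6.0927

6.0927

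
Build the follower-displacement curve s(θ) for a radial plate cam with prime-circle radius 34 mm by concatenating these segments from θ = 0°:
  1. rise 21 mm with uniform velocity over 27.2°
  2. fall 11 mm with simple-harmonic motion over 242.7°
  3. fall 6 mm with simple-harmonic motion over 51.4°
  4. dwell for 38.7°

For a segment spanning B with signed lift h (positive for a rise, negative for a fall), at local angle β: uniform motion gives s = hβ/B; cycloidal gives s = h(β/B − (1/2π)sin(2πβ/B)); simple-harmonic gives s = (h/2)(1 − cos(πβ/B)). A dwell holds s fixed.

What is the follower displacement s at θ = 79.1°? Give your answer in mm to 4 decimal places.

seg 1 [0°–27.2°] uniform, h=21: full span → s += 21 → s = 21.0000
seg 2 [27.2°–269.9°] simple-harmonic, h=-11: θ=79.1° here. β=51.9, B=242.7. -11/2·(1 − cos(π·0.2138)) = -1.1952 → s = 19.8048

19.8048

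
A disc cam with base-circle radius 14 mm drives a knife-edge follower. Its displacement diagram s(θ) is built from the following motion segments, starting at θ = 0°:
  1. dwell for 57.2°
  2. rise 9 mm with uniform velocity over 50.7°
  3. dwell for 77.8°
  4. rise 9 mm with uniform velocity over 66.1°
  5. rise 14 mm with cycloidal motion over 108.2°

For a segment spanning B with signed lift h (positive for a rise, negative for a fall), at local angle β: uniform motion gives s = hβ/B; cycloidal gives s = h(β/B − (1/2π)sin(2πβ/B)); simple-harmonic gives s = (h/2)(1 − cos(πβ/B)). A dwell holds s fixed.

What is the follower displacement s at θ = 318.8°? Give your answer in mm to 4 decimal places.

seg 1 [0°–57.2°] dwell: s stays 0.0000
seg 2 [57.2°–107.9°] uniform, h=9: full span → s += 9 → s = 9.0000
seg 3 [107.9°–185.7°] dwell: s stays 9.0000
seg 4 [185.7°–251.8°] uniform, h=9: full span → s += 9 → s = 18.0000
seg 5 [251.8°–360°] cycloidal, h=14: θ=318.8° here. β=67, B=108.2. 14·(0.6192 − sin(2π·0.6192)/(2π)) = 10.1865 → s = 28.1865

28.1865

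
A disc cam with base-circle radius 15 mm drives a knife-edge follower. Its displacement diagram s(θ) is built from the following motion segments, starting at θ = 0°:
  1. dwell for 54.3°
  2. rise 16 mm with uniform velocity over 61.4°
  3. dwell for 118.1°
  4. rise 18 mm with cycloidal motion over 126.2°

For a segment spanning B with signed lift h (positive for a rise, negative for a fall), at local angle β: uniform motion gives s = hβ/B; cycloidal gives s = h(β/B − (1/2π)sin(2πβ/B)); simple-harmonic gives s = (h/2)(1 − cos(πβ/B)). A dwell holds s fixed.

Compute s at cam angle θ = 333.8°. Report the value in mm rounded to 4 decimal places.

seg 1 [0°–54.3°] dwell: s stays 0.0000
seg 2 [54.3°–115.7°] uniform, h=16: full span → s += 16 → s = 16.0000
seg 3 [115.7°–233.8°] dwell: s stays 16.0000
seg 4 [233.8°–360°] cycloidal, h=18: θ=333.8° here. β=100, B=126.2. 18·(0.7924 − sin(2π·0.7924)/(2π)) = 17.0268 → s = 33.0268

33.0268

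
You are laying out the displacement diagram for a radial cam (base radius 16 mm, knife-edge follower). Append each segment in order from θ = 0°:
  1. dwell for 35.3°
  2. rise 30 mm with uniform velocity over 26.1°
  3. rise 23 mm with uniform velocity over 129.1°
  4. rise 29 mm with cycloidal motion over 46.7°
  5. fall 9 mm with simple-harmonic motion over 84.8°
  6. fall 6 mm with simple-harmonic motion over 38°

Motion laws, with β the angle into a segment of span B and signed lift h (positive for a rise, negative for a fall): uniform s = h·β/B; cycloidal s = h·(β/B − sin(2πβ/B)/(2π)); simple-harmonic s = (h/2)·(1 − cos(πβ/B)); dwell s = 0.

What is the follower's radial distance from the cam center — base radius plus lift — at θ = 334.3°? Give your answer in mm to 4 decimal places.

seg 1 [0°–35.3°] dwell: s stays 0.0000
seg 2 [35.3°–61.4°] uniform, h=30: full span → s += 30 → s = 30.0000
seg 3 [61.4°–190.5°] uniform, h=23: full span → s += 23 → s = 53.0000
seg 4 [190.5°–237.2°] cycloidal, h=29: full span → s += 29 → s = 82.0000
seg 5 [237.2°–322°] simple-harmonic, h=-9: full span → s += -9 → s = 73.0000
seg 6 [322°–360°] simple-harmonic, h=-6: θ=334.3° here. β=12.3, B=38. -6/2·(1 − cos(π·0.3237)) = -1.4219 → s = 71.5781
radial distance = base radius + s = 16 + 71.5781 = 87.5781

87.5781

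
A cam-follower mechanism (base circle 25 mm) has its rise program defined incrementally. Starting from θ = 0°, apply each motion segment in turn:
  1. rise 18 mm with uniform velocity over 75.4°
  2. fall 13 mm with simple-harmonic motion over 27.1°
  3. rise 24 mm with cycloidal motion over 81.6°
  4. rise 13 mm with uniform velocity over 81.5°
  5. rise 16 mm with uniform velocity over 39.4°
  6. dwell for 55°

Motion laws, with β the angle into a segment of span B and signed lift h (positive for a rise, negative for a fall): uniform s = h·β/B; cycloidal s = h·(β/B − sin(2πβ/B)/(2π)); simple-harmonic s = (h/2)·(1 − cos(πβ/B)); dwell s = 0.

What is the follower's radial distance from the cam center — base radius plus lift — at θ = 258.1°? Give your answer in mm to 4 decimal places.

seg 1 [0°–75.4°] uniform, h=18: full span → s += 18 → s = 18.0000
seg 2 [75.4°–102.5°] simple-harmonic, h=-13: full span → s += -13 → s = 5.0000
seg 3 [102.5°–184.1°] cycloidal, h=24: full span → s += 24 → s = 29.0000
seg 4 [184.1°–265.6°] uniform, h=13: θ=258.1° here. β=74, B=81.5. 13·74/81.5 = 11.8037 → s = 40.8037
radial distance = base radius + s = 25 + 40.8037 = 65.8037

65.8037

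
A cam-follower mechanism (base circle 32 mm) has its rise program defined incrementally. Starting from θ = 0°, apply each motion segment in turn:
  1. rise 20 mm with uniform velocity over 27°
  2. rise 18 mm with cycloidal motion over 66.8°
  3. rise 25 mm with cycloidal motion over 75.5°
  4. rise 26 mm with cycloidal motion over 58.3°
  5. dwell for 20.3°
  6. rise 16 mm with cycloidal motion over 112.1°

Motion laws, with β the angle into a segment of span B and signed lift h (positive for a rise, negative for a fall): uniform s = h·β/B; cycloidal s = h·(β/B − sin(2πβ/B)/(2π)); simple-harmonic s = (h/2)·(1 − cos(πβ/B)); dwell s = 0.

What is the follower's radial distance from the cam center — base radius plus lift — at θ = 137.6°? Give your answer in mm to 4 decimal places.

seg 1 [0°–27°] uniform, h=20: full span → s += 20 → s = 20.0000
seg 2 [27°–93.8°] cycloidal, h=18: full span → s += 18 → s = 38.0000
seg 3 [93.8°–169.3°] cycloidal, h=25: θ=137.6° here. β=43.8, B=75.5. 25·(0.5801 − sin(2π·0.5801)/(2π)) = 16.4230 → s = 54.4230
radial distance = base radius + s = 32 + 54.4230 = 86.4230

86.4230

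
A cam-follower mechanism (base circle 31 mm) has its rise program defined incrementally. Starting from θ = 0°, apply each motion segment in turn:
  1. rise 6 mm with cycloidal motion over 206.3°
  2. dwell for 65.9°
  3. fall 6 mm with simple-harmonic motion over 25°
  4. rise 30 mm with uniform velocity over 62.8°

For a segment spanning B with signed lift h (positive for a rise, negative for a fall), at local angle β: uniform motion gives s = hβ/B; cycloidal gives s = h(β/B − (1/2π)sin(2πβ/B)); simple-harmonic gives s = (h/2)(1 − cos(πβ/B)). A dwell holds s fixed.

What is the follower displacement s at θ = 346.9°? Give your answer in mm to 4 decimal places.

seg 1 [0°–206.3°] cycloidal, h=6: full span → s += 6 → s = 6.0000
seg 2 [206.3°–272.2°] dwell: s stays 6.0000
seg 3 [272.2°–297.2°] simple-harmonic, h=-6: full span → s += -6 → s = 0.0000
seg 4 [297.2°–360°] uniform, h=30: θ=346.9° here. β=49.7, B=62.8. 30·49.7/62.8 = 23.7420 → s = 23.7420

23.7420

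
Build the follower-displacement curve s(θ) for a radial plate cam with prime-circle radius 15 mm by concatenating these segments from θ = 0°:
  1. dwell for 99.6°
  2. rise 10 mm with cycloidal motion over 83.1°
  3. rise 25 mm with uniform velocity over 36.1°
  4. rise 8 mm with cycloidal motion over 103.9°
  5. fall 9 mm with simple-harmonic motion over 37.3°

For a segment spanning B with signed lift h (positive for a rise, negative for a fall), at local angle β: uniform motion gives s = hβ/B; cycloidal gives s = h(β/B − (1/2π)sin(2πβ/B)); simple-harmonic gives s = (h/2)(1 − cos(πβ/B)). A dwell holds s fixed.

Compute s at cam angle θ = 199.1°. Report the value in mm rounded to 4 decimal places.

seg 1 [0°–99.6°] dwell: s stays 0.0000
seg 2 [99.6°–182.7°] cycloidal, h=10: full span → s += 10 → s = 10.0000
seg 3 [182.7°–218.8°] uniform, h=25: θ=199.1° here. β=16.4, B=36.1. 25·16.4/36.1 = 11.3573 → s = 21.3573

21.3573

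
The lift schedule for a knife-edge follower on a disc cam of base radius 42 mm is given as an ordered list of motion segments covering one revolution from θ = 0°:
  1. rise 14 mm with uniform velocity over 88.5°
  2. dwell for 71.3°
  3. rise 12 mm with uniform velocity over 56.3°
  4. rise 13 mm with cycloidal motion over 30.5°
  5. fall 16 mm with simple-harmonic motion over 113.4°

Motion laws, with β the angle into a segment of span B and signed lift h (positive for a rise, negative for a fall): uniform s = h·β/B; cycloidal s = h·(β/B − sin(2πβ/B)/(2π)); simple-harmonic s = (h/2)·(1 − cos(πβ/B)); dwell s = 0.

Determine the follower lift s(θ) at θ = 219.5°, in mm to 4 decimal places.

seg 1 [0°–88.5°] uniform, h=14: full span → s += 14 → s = 14.0000
seg 2 [88.5°–159.8°] dwell: s stays 14.0000
seg 3 [159.8°–216.1°] uniform, h=12: full span → s += 12 → s = 26.0000
seg 4 [216.1°–246.6°] cycloidal, h=13: θ=219.5° here. β=3.4, B=30.5. 13·(0.1115 − sin(2π·0.1115)/(2π)) = 0.1156 → s = 26.1156

26.1156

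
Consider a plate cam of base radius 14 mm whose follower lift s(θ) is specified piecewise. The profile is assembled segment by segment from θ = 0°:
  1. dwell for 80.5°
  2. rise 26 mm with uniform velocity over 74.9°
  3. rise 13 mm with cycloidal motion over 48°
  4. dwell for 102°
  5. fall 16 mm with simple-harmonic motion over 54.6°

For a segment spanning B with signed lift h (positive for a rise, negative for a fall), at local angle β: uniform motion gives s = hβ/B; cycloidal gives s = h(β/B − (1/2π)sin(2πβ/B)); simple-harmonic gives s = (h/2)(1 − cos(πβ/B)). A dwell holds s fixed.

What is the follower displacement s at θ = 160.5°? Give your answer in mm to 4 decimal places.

seg 1 [0°–80.5°] dwell: s stays 0.0000
seg 2 [80.5°–155.4°] uniform, h=26: full span → s += 26 → s = 26.0000
seg 3 [155.4°–203.4°] cycloidal, h=13: θ=160.5° here. β=5.1, B=48. 13·(0.1062 − sin(2π·0.1062)/(2π)) = 0.1003 → s = 26.1003

26.1003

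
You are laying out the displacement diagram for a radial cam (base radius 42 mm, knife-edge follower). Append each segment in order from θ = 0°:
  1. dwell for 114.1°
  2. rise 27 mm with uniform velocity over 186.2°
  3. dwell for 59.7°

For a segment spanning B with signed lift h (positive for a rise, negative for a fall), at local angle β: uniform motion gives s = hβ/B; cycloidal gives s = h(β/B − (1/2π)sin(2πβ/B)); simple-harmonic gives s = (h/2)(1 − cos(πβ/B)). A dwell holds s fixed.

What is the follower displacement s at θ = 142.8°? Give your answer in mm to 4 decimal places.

seg 1 [0°–114.1°] dwell: s stays 0.0000
seg 2 [114.1°–300.3°] uniform, h=27: θ=142.8° here. β=28.7, B=186.2. 27·28.7/186.2 = 4.1617 → s = 4.1617

4.1617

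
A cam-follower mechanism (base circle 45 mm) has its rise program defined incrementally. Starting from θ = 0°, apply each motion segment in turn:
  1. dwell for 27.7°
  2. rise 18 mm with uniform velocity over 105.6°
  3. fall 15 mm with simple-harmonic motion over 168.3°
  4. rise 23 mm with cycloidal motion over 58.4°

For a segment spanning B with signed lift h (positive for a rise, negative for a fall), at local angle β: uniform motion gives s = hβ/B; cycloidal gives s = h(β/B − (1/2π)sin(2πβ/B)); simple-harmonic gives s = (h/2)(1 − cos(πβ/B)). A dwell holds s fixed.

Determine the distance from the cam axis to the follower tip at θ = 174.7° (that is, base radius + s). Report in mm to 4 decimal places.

seg 1 [0°–27.7°] dwell: s stays 0.0000
seg 2 [27.7°–133.3°] uniform, h=18: full span → s += 18 → s = 18.0000
seg 3 [133.3°–301.6°] simple-harmonic, h=-15: θ=174.7° here. β=41.4, B=168.3. -15/2·(1 − cos(π·0.2460)) = -2.1303 → s = 15.8697
radial distance = base radius + s = 45 + 15.8697 = 60.8697

60.8697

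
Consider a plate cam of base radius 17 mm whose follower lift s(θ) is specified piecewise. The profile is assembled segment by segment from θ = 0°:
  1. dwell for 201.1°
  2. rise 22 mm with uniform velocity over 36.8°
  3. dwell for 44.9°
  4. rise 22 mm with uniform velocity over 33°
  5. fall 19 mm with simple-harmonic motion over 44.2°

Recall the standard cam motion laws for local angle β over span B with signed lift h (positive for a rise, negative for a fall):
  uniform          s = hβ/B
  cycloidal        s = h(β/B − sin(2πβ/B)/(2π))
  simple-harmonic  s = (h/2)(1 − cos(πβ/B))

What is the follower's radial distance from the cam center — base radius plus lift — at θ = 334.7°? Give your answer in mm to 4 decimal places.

seg 1 [0°–201.1°] dwell: s stays 0.0000
seg 2 [201.1°–237.9°] uniform, h=22: full span → s += 22 → s = 22.0000
seg 3 [237.9°–282.8°] dwell: s stays 22.0000
seg 4 [282.8°–315.8°] uniform, h=22: full span → s += 22 → s = 44.0000
seg 5 [315.8°–360°] simple-harmonic, h=-19: θ=334.7° here. β=18.9, B=44.2. -19/2·(1 − cos(π·0.4276)) = -7.3578 → s = 36.6422
radial distance = base radius + s = 17 + 36.6422 = 53.6422

53.6422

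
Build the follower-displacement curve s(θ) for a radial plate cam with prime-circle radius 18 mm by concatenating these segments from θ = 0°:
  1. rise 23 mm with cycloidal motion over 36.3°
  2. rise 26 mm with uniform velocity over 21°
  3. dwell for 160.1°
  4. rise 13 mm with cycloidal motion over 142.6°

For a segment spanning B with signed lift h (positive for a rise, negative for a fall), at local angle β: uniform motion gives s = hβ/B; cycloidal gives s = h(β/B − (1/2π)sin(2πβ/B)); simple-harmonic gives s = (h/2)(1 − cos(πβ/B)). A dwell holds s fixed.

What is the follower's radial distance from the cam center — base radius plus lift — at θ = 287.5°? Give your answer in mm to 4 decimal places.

seg 1 [0°–36.3°] cycloidal, h=23: full span → s += 23 → s = 23.0000
seg 2 [36.3°–57.3°] uniform, h=26: full span → s += 26 → s = 49.0000
seg 3 [57.3°–217.4°] dwell: s stays 49.0000
seg 4 [217.4°–360°] cycloidal, h=13: θ=287.5° here. β=70.1, B=142.6. 13·(0.4916 − sin(2π·0.4916)/(2π)) = 6.2813 → s = 55.2813
radial distance = base radius + s = 18 + 55.2813 = 73.2813

73.2813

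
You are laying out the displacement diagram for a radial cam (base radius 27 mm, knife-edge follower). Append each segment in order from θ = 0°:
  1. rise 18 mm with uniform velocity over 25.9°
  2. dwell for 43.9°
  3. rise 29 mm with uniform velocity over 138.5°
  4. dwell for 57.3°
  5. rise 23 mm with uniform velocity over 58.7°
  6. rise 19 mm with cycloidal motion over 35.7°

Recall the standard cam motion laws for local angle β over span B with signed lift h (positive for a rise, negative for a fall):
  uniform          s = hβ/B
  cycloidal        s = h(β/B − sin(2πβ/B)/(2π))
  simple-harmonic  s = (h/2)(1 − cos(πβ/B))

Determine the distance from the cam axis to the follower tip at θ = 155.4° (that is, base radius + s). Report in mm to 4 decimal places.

seg 1 [0°–25.9°] uniform, h=18: full span → s += 18 → s = 18.0000
seg 2 [25.9°–69.8°] dwell: s stays 18.0000
seg 3 [69.8°–208.3°] uniform, h=29: θ=155.4° here. β=85.6, B=138.5. 29·85.6/138.5 = 17.9235 → s = 35.9235
radial distance = base radius + s = 27 + 35.9235 = 62.9235

62.9235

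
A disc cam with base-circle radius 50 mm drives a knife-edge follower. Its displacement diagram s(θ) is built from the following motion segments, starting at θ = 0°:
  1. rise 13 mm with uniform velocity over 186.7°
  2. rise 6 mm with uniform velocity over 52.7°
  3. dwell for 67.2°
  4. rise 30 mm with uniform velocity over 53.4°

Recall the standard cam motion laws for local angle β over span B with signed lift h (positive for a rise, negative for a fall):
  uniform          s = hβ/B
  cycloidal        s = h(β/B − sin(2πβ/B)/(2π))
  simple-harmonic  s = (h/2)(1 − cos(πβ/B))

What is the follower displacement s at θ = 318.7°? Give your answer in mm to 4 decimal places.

seg 1 [0°–186.7°] uniform, h=13: full span → s += 13 → s = 13.0000
seg 2 [186.7°–239.4°] uniform, h=6: full span → s += 6 → s = 19.0000
seg 3 [239.4°–306.6°] dwell: s stays 19.0000
seg 4 [306.6°–360°] uniform, h=30: θ=318.7° here. β=12.1, B=53.4. 30·12.1/53.4 = 6.7978 → s = 25.7978

25.7978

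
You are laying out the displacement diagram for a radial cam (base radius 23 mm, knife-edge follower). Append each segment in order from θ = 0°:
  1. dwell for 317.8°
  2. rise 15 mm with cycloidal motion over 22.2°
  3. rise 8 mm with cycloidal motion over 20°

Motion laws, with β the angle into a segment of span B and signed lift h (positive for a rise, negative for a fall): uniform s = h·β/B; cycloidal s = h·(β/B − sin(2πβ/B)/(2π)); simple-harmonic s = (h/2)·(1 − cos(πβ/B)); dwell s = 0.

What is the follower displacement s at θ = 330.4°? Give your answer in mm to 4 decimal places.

seg 1 [0°–317.8°] dwell: s stays 0.0000
seg 2 [317.8°–340°] cycloidal, h=15: θ=330.4° here. β=12.6, B=22.2. 15·(0.5676 − sin(2π·0.5676)/(2π)) = 9.4969 → s = 9.4969

9.4969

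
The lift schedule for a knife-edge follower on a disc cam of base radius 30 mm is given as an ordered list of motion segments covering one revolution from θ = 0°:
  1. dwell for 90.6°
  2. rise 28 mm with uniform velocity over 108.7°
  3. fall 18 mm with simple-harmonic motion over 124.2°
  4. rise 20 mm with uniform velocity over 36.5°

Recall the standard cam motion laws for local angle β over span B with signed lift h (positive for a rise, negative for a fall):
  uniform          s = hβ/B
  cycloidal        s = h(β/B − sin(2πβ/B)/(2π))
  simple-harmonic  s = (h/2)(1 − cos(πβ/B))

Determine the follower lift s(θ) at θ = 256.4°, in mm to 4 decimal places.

seg 1 [0°–90.6°] dwell: s stays 0.0000
seg 2 [90.6°–199.3°] uniform, h=28: full span → s += 28 → s = 28.0000
seg 3 [199.3°–323.5°] simple-harmonic, h=-18: θ=256.4° here. β=57.1, B=124.2. -18/2·(1 − cos(π·0.4597)) = -7.8648 → s = 20.1352

20.1352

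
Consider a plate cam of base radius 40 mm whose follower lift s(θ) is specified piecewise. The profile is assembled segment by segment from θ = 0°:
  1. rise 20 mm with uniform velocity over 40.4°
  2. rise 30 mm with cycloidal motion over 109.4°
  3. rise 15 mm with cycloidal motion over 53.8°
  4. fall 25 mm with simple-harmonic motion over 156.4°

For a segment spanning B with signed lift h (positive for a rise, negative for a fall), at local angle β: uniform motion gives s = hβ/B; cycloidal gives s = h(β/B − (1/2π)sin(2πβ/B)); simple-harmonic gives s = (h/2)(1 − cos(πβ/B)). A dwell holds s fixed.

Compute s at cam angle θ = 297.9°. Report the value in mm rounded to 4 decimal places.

seg 1 [0°–40.4°] uniform, h=20: full span → s += 20 → s = 20.0000
seg 2 [40.4°–149.8°] cycloidal, h=30: full span → s += 30 → s = 50.0000
seg 3 [149.8°–203.6°] cycloidal, h=15: full span → s += 15 → s = 65.0000
seg 4 [203.6°–360°] simple-harmonic, h=-25: θ=297.9° here. β=94.3, B=156.4. -25/2·(1 − cos(π·0.6029)) = -16.4724 → s = 48.5276

48.5276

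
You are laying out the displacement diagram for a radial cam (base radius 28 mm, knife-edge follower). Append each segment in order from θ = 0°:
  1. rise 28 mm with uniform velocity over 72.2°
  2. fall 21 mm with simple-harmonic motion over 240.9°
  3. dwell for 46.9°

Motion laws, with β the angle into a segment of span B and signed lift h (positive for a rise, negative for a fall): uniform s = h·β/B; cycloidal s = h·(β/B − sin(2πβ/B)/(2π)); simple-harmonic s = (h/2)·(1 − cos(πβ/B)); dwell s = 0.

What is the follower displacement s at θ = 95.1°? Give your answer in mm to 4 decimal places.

seg 1 [0°–72.2°] uniform, h=28: full span → s += 28 → s = 28.0000
seg 2 [72.2°–313.1°] simple-harmonic, h=-21: θ=95.1° here. β=22.9, B=240.9. -21/2·(1 − cos(π·0.0951)) = -0.4648 → s = 27.5352

27.5352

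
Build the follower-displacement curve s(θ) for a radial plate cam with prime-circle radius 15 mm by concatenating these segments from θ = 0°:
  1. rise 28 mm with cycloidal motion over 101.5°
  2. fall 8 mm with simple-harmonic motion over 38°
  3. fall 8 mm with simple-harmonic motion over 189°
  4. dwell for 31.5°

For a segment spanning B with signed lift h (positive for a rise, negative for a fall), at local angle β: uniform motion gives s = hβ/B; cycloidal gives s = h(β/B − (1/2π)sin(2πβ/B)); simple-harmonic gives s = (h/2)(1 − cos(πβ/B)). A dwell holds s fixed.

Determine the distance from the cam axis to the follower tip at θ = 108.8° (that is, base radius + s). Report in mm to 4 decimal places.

seg 1 [0°–101.5°] cycloidal, h=28: full span → s += 28 → s = 28.0000
seg 2 [101.5°–139.5°] simple-harmonic, h=-8: θ=108.8° here. β=7.3, B=38. -8/2·(1 − cos(π·0.1921)) = -0.7066 → s = 27.2934
radial distance = base radius + s = 15 + 27.2934 = 42.2934

42.2934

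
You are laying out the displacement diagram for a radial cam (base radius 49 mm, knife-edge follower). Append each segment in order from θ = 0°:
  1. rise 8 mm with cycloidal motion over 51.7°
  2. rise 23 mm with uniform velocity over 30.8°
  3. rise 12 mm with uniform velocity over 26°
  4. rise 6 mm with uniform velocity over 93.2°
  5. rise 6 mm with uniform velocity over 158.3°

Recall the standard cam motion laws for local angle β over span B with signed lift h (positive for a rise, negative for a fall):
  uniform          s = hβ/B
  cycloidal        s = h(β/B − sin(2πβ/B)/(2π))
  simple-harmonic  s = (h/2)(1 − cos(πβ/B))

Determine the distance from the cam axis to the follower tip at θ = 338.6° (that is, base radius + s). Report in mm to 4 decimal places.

seg 1 [0°–51.7°] cycloidal, h=8: full span → s += 8 → s = 8.0000
seg 2 [51.7°–82.5°] uniform, h=23: full span → s += 23 → s = 31.0000
seg 3 [82.5°–108.5°] uniform, h=12: full span → s += 12 → s = 43.0000
seg 4 [108.5°–201.7°] uniform, h=6: full span → s += 6 → s = 49.0000
seg 5 [201.7°–360°] uniform, h=6: θ=338.6° here. β=136.9, B=158.3. 6·136.9/158.3 = 5.1889 → s = 54.1889
radial distance = base radius + s = 49 + 54.1889 = 103.1889

103.1889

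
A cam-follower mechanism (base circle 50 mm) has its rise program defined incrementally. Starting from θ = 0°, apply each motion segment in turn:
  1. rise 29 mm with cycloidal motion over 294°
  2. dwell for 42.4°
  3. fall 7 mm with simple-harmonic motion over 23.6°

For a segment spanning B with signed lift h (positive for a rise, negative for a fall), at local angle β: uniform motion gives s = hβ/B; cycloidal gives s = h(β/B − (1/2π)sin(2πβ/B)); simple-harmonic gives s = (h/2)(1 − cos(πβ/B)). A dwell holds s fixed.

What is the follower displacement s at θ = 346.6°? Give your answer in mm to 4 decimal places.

seg 1 [0°–294°] cycloidal, h=29: full span → s += 29 → s = 29.0000
seg 2 [294°–336.4°] dwell: s stays 29.0000
seg 3 [336.4°–360°] simple-harmonic, h=-7: θ=346.6° here. β=10.2, B=23.6. -7/2·(1 − cos(π·0.4322)) = -2.7602 → s = 26.2398

26.2398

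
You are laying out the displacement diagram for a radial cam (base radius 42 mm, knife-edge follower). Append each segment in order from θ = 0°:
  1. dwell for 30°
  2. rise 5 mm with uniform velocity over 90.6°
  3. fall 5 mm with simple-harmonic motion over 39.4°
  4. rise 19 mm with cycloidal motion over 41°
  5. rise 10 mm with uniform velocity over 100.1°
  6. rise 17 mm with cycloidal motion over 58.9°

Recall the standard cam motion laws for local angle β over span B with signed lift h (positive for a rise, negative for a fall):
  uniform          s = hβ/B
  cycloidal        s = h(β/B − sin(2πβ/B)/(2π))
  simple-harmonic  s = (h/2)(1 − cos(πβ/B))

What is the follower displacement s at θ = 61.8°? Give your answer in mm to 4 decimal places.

seg 1 [0°–30°] dwell: s stays 0.0000
seg 2 [30°–120.6°] uniform, h=5: θ=61.8° here. β=31.8, B=90.6. 5·31.8/90.6 = 1.7550 → s = 1.7550

1.7550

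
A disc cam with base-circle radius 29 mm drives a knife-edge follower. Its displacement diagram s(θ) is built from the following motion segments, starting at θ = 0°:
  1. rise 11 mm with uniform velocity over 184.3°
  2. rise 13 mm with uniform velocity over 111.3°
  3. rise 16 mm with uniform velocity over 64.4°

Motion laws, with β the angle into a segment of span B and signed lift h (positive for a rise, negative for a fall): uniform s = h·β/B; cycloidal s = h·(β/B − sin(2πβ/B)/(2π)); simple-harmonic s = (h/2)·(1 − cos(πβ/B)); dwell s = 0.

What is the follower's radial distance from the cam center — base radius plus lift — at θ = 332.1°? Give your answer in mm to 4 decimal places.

seg 1 [0°–184.3°] uniform, h=11: full span → s += 11 → s = 11.0000
seg 2 [184.3°–295.6°] uniform, h=13: full span → s += 13 → s = 24.0000
seg 3 [295.6°–360°] uniform, h=16: θ=332.1° here. β=36.5, B=64.4. 16·36.5/64.4 = 9.0683 → s = 33.0683
radial distance = base radius + s = 29 + 33.0683 = 62.0683

62.0683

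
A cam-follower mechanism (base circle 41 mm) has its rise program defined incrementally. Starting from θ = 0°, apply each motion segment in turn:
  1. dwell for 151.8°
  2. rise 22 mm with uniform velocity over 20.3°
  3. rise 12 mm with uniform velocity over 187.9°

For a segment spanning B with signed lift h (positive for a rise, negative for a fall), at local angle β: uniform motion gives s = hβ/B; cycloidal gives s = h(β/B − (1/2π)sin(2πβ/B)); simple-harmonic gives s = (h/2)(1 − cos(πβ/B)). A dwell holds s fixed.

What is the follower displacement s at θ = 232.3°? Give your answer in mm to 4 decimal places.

seg 1 [0°–151.8°] dwell: s stays 0.0000
seg 2 [151.8°–172.1°] uniform, h=22: full span → s += 22 → s = 22.0000
seg 3 [172.1°–360°] uniform, h=12: θ=232.3° here. β=60.2, B=187.9. 12·60.2/187.9 = 3.8446 → s = 25.8446

25.8446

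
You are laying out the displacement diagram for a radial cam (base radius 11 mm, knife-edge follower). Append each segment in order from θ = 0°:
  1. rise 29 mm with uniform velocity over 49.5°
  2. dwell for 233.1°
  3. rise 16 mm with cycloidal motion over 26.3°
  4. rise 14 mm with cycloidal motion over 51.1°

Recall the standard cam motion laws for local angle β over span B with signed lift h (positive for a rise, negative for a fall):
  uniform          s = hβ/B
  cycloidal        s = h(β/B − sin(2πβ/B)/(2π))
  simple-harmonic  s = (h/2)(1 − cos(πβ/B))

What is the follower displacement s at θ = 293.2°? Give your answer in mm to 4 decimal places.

seg 1 [0°–49.5°] uniform, h=29: full span → s += 29 → s = 29.0000
seg 2 [49.5°–282.6°] dwell: s stays 29.0000
seg 3 [282.6°–308.9°] cycloidal, h=16: θ=293.2° here. β=10.6, B=26.3. 16·(0.4030 − sin(2π·0.4030)/(2π)) = 4.9915 → s = 33.9915

33.9915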